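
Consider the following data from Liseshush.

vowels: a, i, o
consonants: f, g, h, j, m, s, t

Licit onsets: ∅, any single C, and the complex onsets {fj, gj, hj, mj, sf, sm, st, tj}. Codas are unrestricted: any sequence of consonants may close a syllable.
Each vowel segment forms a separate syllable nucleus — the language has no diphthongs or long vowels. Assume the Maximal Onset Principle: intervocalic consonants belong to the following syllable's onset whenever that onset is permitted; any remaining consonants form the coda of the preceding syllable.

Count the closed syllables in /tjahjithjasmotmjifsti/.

Nuclei (vowels): a, i, a, o, i, i → 6 syllables.
/a…i/ gap (V1→V2): /hj/ is a licit onset in full, so it all attaches to the next syllable.
/i…a/ gap (V2→V3): /thj/; trying suffixes from longest down, /hj/ is the first permitted one, so coda /t/ | onset /hj/.
/a…o/ gap (V3→V4): /sm/ is a licit onset in full, so it all attaches to the next syllable.
/o…i/ gap (V4→V5): cluster /tmj/ — the longest permitted-onset suffix is /mj/; onset = /mj/, preceding coda = /t/.
/i…i/ gap (V5→V6): /fst/ — longest licit onset from the right is /st/, leaving /f/ as coda.
Putting it together: tja.hjit.hja.smot.mjif.sti.
Classifying each syllable: /tja/ (open), /hjit/ (closed), /hja/ (open), /smot/ (closed), /mjif/ (closed), /sti/ (open).
Closed syllables: 3.

3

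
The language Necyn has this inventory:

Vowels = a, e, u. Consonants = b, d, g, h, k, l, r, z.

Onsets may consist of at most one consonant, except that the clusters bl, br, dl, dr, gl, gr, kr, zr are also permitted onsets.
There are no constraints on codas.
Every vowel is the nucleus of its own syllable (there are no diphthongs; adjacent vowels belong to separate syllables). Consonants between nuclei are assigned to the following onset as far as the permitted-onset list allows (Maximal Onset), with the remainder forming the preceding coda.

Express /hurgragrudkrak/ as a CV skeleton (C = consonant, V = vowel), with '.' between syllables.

The vowels are u, a, u, a — 4 nuclei, so 4 syllables.
σ1/σ2 boundary: cluster /rgr/ — the longest permitted-onset suffix is /gr/; onset = /gr/, preceding coda = /r/.
σ2/σ3 boundary: cluster /gr/ — /gr/ is itself a permitted onset, so the whole cluster goes right; preceding coda = ∅.
σ3/σ4 boundary: /dkr/; trying suffixes from longest down, /kr/ is the first permitted one, so coda /d/ | onset /kr/.
So the parse is hur.gra.grud.krak.
Mapping each syllable to C/V: /hur/ → CVC, /gra/ → CCV, /grud/ → CCVC, /krak/ → CCVC.

CVC.CCV.CCVC.CCVC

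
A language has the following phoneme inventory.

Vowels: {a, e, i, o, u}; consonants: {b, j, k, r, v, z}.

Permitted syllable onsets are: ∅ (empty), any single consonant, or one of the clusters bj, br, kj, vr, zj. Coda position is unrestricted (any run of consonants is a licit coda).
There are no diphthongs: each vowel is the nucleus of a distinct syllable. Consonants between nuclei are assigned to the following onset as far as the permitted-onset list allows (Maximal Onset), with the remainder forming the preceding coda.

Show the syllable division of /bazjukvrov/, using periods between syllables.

Vowels present: a, u, o; each is a nucleus, giving 3 syllables.
/a…u/ gap (V1→V2): cluster /zj/ — /zj/ is itself a permitted onset, so the whole cluster goes right; preceding coda = ∅.
/u…o/ gap (V2→V3): cluster /kvr/ — the longest permitted-onset suffix is /vr/; onset = /vr/, preceding coda = /k/.

ba.zjuk.vrov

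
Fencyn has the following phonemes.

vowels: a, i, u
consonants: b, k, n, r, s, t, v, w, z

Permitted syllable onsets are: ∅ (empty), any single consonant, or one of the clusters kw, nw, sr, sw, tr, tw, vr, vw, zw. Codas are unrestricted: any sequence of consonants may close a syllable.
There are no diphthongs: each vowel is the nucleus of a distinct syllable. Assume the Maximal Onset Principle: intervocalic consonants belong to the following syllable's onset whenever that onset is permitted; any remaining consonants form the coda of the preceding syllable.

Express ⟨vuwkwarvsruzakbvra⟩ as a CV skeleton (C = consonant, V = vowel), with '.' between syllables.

The vowels are u, a, u, a, a — 5 nuclei, so 5 syllables.
σ1/σ2 boundary: /wkw/ — longest licit onset from the right is /kw/, leaving /w/ as coda.
σ2/σ3 boundary: /rvsr/ — longest licit onset from the right is /sr/, leaving /rv/ as coda.
σ3/σ4 boundary: just /z/ — single C goes to the following onset.
σ4/σ5 boundary: /kbvr/ — longest licit onset from the right is /vr/, leaving /kb/ as coda.
So the parse is vuw.kwarv.sru.zakb.vra.
Mapping each syllable to C/V: /vuw/ → CVC, /kwarv/ → CCVCC, /sru/ → CCV, /zakb/ → CVCC, /vra/ → CCV.

CVC.CCVCC.CCV.CVCC.CCV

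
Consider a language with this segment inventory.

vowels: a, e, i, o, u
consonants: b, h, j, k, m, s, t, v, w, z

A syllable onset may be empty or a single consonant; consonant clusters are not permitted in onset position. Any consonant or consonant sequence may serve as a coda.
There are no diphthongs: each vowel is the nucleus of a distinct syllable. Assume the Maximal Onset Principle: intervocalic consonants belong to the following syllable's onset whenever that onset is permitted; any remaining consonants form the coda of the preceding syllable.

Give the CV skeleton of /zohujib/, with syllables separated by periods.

CV.CV.CVC

Nuclei (vowels): o, u, i → 3 syllables.
V1 /o/ – V2 /u/: /h/ is a single consonant, so it becomes the next onset.
V2 /u/ – V3 /i/: just /j/ — single C goes to the following onset.
Result: zo.hu.jib.
Mapping each syllable to C/V: /zo/ → CV, /hu/ → CV, /jib/ → CVC.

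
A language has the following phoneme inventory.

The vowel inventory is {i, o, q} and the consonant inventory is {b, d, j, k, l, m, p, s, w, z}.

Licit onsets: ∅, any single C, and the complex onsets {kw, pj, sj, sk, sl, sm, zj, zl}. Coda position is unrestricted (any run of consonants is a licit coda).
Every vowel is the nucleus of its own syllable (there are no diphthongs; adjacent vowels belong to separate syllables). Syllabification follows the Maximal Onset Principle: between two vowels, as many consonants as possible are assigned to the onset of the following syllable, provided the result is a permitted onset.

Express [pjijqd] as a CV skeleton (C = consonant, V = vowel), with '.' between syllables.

CCV.CVC

Nuclei (vowels): i, q → 2 syllables.
σ1/σ2 boundary: /j/ is a single consonant, so it becomes the next onset.
Syllabification: pji.jqd.
Mapping each syllable to C/V: /pji/ → CCV, /jqd/ → CVC.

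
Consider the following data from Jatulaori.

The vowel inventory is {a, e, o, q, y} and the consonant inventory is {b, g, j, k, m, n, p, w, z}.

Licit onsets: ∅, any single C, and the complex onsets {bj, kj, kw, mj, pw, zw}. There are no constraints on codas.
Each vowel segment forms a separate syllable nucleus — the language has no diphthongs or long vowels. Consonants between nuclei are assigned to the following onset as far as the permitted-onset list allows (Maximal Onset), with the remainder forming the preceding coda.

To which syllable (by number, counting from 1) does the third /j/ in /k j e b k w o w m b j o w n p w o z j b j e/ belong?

4

Nuclei (vowels): e, o, o, o, e → 5 syllables.
Between /e/ (V1) and /o/ (V2): cluster /bkw/ — the longest permitted-onset suffix is /kw/; onset = /kw/, preceding coda = /b/.
Between /o/ (V2) and /o/ (V3): /wmbj/; trying suffixes from longest down, /bj/ is the first permitted one, so coda /wm/ | onset /bj/.
Between /o/ (V3) and /o/ (V4): /wnpw/ splits as /wn/ + /pw/ (/pw/ is the longest suffix that is a licit onset).
Between /o/ (V4) and /e/ (V5): /zjbj/ splits as /zj/ + /bj/ (/bj/ is the longest suffix that is a licit onset).
Result: kjeb.kwowm.bjown.pwozj.bje.
The third /j/ is in the coda of syllable 4 (/pwozj/).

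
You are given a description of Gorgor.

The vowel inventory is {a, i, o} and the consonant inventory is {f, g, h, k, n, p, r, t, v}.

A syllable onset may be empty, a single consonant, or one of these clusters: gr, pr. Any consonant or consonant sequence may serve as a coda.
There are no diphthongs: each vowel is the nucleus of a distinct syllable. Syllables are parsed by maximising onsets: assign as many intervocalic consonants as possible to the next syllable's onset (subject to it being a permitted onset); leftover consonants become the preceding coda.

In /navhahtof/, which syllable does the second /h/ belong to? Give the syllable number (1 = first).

2

Vowels present: a, a, o; each is a nucleus, giving 3 syllables.
/a…a/ gap (V1→V2): /vh/ splits as /v/ + /h/ (/h/ is the longest suffix that is a licit onset).
/a…o/ gap (V2→V3): cluster /ht/ — the longest permitted-onset suffix is /t/; onset = /t/, preceding coda = /h/.
Result: nav.hah.tof.
The second /h/ is in the coda of syllable 2 (/hah/).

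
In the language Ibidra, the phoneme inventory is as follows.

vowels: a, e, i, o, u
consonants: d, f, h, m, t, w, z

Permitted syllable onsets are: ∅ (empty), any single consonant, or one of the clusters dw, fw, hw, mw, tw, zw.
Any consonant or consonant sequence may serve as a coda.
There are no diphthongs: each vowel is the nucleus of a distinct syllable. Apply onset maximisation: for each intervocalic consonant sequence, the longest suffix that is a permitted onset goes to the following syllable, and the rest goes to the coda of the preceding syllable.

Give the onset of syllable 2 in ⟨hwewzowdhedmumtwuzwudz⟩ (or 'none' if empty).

z

Nuclei (vowels): e, o, e, u, u, u → 6 syllables.
σ1/σ2 boundary: cluster /wz/ — the longest permitted-onset suffix is /z/; onset = /z/, preceding coda = /w/.
σ2/σ3 boundary: /wdh/; trying suffixes from longest down, /h/ is the first permitted one, so coda /wd/ | onset /h/.
σ3/σ4 boundary: /dm/; trying suffixes from longest down, /m/ is the first permitted one, so coda /d/ | onset /m/.
σ4/σ5 boundary: /mtw/ splits as /m/ + /tw/ (/tw/ is the longest suffix that is a licit onset).
σ5/σ6 boundary: cluster /zw/ — /zw/ is itself a permitted onset, so the whole cluster goes right; preceding coda = ∅.
So the parse is hwew.zowd.hed.mum.twu.zwudz.
Syllable 2 is /zowd/: onset /z/, nucleus /o/, coda /wd/.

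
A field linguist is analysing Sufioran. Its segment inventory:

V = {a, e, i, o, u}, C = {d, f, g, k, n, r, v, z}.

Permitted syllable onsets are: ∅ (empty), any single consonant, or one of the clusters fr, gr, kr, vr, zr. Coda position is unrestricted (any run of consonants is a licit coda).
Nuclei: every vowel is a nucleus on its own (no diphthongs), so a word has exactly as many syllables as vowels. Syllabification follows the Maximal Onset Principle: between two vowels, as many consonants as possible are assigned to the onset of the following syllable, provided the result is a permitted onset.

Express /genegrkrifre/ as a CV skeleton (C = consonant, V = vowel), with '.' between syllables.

CV.CVCC.CCV.CCV

The vowels are e, e, i, e — 4 nuclei, so 4 syllables.
σ1/σ2 boundary: /n/ → onset of the next syllable (single consonants are always licit onsets).
σ2/σ3 boundary: /grkr/ splits as /gr/ + /kr/ (/kr/ is the longest suffix that is a licit onset).
σ3/σ4 boundary: cluster /fr/ — /fr/ is itself a permitted onset, so the whole cluster goes right; preceding coda = ∅.
Result: ge.negr.kri.fre.
Mapping each syllable to C/V: /ge/ → CV, /negr/ → CVCC, /kri/ → CCV, /fre/ → CCV.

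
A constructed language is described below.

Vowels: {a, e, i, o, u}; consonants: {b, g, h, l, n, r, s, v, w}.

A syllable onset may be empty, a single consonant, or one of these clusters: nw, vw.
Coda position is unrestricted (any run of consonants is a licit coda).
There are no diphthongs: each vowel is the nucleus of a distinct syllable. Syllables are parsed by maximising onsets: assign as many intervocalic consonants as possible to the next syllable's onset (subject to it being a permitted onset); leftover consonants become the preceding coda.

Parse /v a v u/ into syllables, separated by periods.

Nuclei (vowels): a, u → 2 syllables.
V1 /a/ – V2 /u/: just /v/ — single C goes to the following onset.

va.vu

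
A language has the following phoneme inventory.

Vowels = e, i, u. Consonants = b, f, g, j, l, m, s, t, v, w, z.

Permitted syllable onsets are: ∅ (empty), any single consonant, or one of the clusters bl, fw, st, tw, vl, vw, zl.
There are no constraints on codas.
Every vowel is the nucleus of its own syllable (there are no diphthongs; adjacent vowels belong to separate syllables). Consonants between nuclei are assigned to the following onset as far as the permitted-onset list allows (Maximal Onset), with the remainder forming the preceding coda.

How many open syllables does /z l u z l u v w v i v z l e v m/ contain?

1

Nuclei (vowels): u, u, i, e → 4 syllables.
σ1/σ2 boundary: /zl/ is a licit onset in full, so it all attaches to the next syllable.
σ2/σ3 boundary: cluster /vwv/ — the longest permitted-onset suffix is /v/; onset = /v/, preceding coda = /vw/.
σ3/σ4 boundary: /vzl/; trying suffixes from longest down, /zl/ is the first permitted one, so coda /v/ | onset /zl/.
So the parse is zlu.zluvw.viv.zlevm.
Classifying each syllable: /zlu/ (open), /zluvw/ (closed), /viv/ (closed), /zlevm/ (closed).
Open syllables: 1.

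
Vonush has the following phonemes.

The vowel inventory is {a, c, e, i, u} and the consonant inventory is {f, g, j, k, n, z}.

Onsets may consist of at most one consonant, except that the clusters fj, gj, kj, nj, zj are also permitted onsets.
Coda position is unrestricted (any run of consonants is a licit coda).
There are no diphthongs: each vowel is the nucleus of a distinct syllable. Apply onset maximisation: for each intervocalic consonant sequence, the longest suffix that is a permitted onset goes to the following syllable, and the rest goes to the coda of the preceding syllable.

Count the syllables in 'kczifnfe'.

3

Vowels present: c, i, e; each is a nucleus, giving 3 syllables.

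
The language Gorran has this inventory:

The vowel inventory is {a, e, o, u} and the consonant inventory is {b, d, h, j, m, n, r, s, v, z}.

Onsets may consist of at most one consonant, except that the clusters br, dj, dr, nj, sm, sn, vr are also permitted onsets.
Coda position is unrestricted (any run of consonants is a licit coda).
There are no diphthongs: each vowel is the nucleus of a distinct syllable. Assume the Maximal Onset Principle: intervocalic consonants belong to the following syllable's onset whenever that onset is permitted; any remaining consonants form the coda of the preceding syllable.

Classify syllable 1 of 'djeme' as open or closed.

open

The vowels are e, e — 2 nuclei, so 2 syllables.
/e…e/ gap (V1→V2): /m/ → onset of the next syllable (single consonants are always licit onsets).
So the parse is dje.me.
Syllable 1 is /dje/; it ends in its nucleus with no coda, so it is open.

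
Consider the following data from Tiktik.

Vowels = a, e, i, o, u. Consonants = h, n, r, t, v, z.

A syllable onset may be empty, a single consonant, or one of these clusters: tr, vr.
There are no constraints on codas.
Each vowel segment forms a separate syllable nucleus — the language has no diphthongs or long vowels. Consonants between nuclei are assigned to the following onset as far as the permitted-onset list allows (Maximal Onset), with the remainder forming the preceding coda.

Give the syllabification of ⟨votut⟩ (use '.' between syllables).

The vowels are o, u — 2 nuclei, so 2 syllables.
V1 /o/ – V2 /u/: /t/ → onset of the next syllable (single consonants are always licit onsets).

vo.tut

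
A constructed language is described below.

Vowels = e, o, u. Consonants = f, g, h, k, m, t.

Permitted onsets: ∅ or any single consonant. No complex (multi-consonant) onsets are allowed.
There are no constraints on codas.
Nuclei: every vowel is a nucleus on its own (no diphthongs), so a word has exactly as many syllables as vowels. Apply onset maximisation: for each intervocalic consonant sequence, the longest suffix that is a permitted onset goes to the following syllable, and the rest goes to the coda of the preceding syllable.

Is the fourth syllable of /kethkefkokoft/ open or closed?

closed

Nuclei (vowels): e, e, o, o → 4 syllables.
V1 /e/ – V2 /e/: /thk/ splits as /th/ + /k/ (/k/ is the longest suffix that is a licit onset).
V2 /e/ – V3 /o/: /fk/; trying suffixes from longest down, /k/ is the first permitted one, so coda /f/ | onset /k/.
V3 /o/ – V4 /o/: /k/ is a single consonant, so it becomes the next onset.
Syllabification: keth.kef.ko.koft.
Syllable 4 is /koft/ with coda /ft/, so it is closed.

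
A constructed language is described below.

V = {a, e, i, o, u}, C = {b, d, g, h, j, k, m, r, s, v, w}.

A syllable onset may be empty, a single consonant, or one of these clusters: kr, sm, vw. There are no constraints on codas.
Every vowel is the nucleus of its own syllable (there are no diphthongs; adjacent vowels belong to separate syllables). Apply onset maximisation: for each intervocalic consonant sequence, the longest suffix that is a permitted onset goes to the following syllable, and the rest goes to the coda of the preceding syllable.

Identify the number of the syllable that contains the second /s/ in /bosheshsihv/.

2

Vowels present: o, e, i; each is a nucleus, giving 3 syllables.
σ1/σ2 boundary: cluster /sh/ — the longest permitted-onset suffix is /h/; onset = /h/, preceding coda = /s/.
σ2/σ3 boundary: cluster /shs/ — the longest permitted-onset suffix is /s/; onset = /s/, preceding coda = /sh/.
So the parse is bos.hesh.sihv.
The second /s/ is in the coda of syllable 2 (/hesh/).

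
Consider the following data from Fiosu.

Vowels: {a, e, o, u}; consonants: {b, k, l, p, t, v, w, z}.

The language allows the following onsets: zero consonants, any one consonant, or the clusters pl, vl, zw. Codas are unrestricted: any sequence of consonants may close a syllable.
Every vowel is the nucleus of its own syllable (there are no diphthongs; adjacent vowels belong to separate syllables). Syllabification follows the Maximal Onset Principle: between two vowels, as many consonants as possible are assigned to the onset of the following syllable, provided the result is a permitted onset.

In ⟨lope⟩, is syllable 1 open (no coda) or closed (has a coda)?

open

Nuclei (vowels): o, e → 2 syllables.
σ1/σ2 boundary: /p/ → onset of the next syllable (single consonants are always licit onsets).
Putting it together: lo.pe.
Syllable 1 is /lo/; it ends in its nucleus with no coda, so it is open.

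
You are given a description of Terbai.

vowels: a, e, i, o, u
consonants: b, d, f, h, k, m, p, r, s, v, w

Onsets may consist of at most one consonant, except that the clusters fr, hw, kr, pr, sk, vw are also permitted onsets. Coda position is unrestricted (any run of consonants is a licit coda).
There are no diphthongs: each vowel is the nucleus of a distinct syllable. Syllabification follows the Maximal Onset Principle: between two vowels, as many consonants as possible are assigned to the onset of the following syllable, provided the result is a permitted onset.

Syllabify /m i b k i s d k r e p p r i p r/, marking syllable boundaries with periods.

Vowels present: i, i, e, i; each is a nucleus, giving 4 syllables.
V1 /i/ – V2 /i/: /bk/ — longest licit onset from the right is /k/, leaving /b/ as coda.
V2 /i/ – V3 /e/: /sdkr/ splits as /sd/ + /kr/ (/kr/ is the longest suffix that is a licit onset).
V3 /e/ – V4 /i/: /ppr/; trying suffixes from longest down, /pr/ is the first permitted one, so coda /p/ | onset /pr/.

mib.kisd.krep.pripr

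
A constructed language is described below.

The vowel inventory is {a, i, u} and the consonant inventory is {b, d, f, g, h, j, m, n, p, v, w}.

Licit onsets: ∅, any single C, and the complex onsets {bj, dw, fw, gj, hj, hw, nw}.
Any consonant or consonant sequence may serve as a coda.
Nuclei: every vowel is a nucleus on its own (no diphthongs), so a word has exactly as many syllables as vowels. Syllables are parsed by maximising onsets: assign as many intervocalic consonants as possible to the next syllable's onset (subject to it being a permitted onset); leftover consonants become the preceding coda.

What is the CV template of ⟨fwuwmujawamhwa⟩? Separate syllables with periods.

The vowels are u, u, a, a, a — 5 nuclei, so 5 syllables.
Between /u/ (V1) and /u/ (V2): /wm/ splits as /w/ + /m/ (/m/ is the longest suffix that is a licit onset).
Between /u/ (V2) and /a/ (V3): just /j/ — single C goes to the following onset.
Between /a/ (V3) and /a/ (V4): just /w/ — single C goes to the following onset.
Between /a/ (V4) and /a/ (V5): /mhw/ — longest licit onset from the right is /hw/, leaving /m/ as coda.
Syllabification: fwuw.mu.ja.wam.hwa.
Mapping each syllable to C/V: /fwuw/ → CCVC, /mu/ → CV, /ja/ → CV, /wam/ → CVC, /hwa/ → CCV.

CCVC.CV.CV.CVC.CCV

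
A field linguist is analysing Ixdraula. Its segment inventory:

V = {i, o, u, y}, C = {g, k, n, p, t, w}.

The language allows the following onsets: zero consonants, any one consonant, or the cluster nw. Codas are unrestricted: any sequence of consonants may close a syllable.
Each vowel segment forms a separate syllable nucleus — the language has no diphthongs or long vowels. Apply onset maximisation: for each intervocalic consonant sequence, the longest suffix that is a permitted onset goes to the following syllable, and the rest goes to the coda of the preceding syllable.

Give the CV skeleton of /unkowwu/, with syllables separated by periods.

VC.CVC.CV

Nuclei (vowels): u, o, u → 3 syllables.
/u…o/ gap (V1→V2): cluster /nk/ — the longest permitted-onset suffix is /k/; onset = /k/, preceding coda = /n/.
/o…u/ gap (V2→V3): /ww/ — longest licit onset from the right is /w/, leaving /w/ as coda.
Syllabification: un.kow.wu.
Mapping each syllable to C/V: /un/ → VC, /kow/ → CVC, /wu/ → CV.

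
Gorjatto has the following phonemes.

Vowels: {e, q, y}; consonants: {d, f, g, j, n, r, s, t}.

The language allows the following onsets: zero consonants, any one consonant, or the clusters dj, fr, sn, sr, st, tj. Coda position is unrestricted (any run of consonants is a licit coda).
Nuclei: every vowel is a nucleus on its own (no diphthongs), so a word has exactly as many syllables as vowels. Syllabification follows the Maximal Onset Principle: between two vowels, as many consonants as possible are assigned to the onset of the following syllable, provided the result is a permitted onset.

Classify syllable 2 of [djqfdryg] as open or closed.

closed

Nuclei (vowels): q, y → 2 syllables.
V1 /q/ – V2 /y/: /fdr/ — longest licit onset from the right is /r/, leaving /fd/ as coda.
Result: djqfd.ryg.
Syllable 2 is /ryg/ with coda /g/, so it is closed.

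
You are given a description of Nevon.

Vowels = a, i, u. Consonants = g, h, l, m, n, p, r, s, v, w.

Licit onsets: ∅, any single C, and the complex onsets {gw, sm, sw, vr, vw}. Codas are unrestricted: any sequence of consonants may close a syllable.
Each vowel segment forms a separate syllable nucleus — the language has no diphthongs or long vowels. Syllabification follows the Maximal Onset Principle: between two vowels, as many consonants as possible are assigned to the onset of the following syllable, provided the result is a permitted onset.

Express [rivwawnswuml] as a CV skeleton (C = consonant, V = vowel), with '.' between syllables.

CV.CCVCC.CCVCC

Nuclei (vowels): i, a, u → 3 syllables.
/i…a/ gap (V1→V2): /vw/ — entire cluster is a permitted onset → onset /vw/, coda ∅.
/a…u/ gap (V2→V3): /wnsw/; trying suffixes from longest down, /sw/ is the first permitted one, so coda /wn/ | onset /sw/.
Result: ri.vwawn.swuml.
Mapping each syllable to C/V: /ri/ → CV, /vwawn/ → CCVCC, /swuml/ → CCVCC.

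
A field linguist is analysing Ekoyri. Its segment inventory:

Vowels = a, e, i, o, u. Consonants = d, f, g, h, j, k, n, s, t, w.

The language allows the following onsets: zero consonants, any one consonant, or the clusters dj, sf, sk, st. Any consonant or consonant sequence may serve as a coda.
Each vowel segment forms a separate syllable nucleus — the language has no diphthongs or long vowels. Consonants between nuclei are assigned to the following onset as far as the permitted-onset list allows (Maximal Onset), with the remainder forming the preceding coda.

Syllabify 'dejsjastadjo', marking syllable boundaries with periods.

dejs.ja.sta.djo

Nuclei (vowels): e, a, a, o → 4 syllables.
/e…a/ gap (V1→V2): cluster /jsj/ — the longest permitted-onset suffix is /j/; onset = /j/, preceding coda = /js/.
/a…a/ gap (V2→V3): /st/ is a licit onset in full, so it all attaches to the next syllable.
/a…o/ gap (V3→V4): /dj/ — entire cluster is a permitted onset → onset /dj/, coda ∅.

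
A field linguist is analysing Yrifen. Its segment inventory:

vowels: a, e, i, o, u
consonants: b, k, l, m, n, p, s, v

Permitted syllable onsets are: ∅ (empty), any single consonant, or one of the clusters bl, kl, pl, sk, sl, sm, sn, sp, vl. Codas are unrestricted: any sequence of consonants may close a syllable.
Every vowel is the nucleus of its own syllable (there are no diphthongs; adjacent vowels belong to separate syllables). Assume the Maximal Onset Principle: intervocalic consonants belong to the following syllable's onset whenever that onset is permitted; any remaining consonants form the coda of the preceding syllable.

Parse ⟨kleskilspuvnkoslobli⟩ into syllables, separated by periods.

kle.skil.spuvn.ko.slo.bli

Vowels present: e, i, u, o, o, i; each is a nucleus, giving 6 syllables.
V1 /e/ – V2 /i/: cluster /sk/ — /sk/ is itself a permitted onset, so the whole cluster goes right; preceding coda = ∅.
V2 /i/ – V3 /u/: cluster /lsp/ — the longest permitted-onset suffix is /sp/; onset = /sp/, preceding coda = /l/.
V3 /u/ – V4 /o/: /vnk/; trying suffixes from longest down, /k/ is the first permitted one, so coda /vn/ | onset /k/.
V4 /o/ – V5 /o/: /sl/ is a licit onset in full, so it all attaches to the next syllable.
V5 /o/ – V6 /i/: /bl/ is a licit onset in full, so it all attaches to the next syllable.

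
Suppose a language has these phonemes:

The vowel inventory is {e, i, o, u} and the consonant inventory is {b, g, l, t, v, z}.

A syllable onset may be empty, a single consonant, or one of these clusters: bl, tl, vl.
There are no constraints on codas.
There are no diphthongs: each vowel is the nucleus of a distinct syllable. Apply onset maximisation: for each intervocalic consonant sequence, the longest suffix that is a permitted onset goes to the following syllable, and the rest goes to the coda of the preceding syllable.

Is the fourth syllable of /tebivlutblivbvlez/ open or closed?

closed

Vowels present: e, i, u, i, e; each is a nucleus, giving 5 syllables.
V1 /e/ – V2 /i/: /b/ is a single consonant, so it becomes the next onset.
V2 /i/ – V3 /u/: cluster /vl/ — /vl/ is itself a permitted onset, so the whole cluster goes right; preceding coda = ∅.
V3 /u/ – V4 /i/: cluster /tbl/ — the longest permitted-onset suffix is /bl/; onset = /bl/, preceding coda = /t/.
V4 /i/ – V5 /e/: /vbvl/ splits as /vb/ + /vl/ (/vl/ is the longest suffix that is a licit onset).
Result: te.bi.vlut.blivb.vlez.
Syllable 4 is /blivb/ with coda /vb/, so it is closed.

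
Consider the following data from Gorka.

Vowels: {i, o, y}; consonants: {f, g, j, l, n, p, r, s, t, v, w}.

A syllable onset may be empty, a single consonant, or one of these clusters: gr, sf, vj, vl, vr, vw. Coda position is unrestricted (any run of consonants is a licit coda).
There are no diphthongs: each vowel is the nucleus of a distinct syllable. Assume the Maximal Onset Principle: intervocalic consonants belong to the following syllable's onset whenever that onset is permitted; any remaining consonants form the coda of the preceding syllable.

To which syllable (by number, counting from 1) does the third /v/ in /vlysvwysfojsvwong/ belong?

4

Vowels present: y, y, o, o; each is a nucleus, giving 4 syllables.
σ1/σ2 boundary: /svw/ — longest licit onset from the right is /vw/, leaving /s/ as coda.
σ2/σ3 boundary: cluster /sf/ — /sf/ is itself a permitted onset, so the whole cluster goes right; preceding coda = ∅.
σ3/σ4 boundary: cluster /jsvw/ — the longest permitted-onset suffix is /vw/; onset = /vw/, preceding coda = /js/.
Result: vlys.vwy.sfojs.vwong.
The third /v/ is in the onset of syllable 4 (/vwong/).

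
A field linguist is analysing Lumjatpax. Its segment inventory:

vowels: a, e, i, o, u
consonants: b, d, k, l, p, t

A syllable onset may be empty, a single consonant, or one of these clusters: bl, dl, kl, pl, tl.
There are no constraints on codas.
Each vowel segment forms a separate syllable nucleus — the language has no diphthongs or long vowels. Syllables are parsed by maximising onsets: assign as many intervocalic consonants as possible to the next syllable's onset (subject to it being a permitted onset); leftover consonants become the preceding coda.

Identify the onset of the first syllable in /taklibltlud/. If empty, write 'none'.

Nuclei (vowels): a, i, u → 3 syllables.
/a…i/ gap (V1→V2): /kl/ is a licit onset in full, so it all attaches to the next syllable.
/i…u/ gap (V2→V3): /bltl/; trying suffixes from longest down, /tl/ is the first permitted one, so coda /bl/ | onset /tl/.
Result: ta.klibl.tlud.
Syllable 1 is /ta/: onset /t/, nucleus /a/, coda ∅.

t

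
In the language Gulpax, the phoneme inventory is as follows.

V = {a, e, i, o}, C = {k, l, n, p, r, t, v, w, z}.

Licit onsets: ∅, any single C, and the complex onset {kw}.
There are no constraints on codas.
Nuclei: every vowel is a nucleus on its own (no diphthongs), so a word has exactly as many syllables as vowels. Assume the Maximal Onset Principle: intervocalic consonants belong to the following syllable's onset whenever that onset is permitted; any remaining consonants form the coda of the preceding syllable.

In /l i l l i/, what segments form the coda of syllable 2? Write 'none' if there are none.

none

Vowels present: i, i; each is a nucleus, giving 2 syllables.
Between /i/ (V1) and /i/ (V2): /ll/ — longest licit onset from the right is /l/, leaving /l/ as coda.
Syllabification: lil.li.
Syllable 2 is /li/: onset /l/, nucleus /i/, coda ∅.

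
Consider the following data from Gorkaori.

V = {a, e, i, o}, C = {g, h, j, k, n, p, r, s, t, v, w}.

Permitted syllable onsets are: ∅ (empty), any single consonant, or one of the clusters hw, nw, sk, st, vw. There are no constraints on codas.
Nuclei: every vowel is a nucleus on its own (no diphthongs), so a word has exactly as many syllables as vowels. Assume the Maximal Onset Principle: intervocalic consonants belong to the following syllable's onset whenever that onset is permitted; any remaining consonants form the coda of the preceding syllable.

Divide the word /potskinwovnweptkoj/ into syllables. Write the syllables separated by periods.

The vowels are o, i, o, e, o — 5 nuclei, so 5 syllables.
Between /o/ (V1) and /i/ (V2): /tsk/; trying suffixes from longest down, /sk/ is the first permitted one, so coda /t/ | onset /sk/.
Between /i/ (V2) and /o/ (V3): /nw/ is a licit onset in full, so it all attaches to the next syllable.
Between /o/ (V3) and /e/ (V4): cluster /vnw/ — the longest permitted-onset suffix is /nw/; onset = /nw/, preceding coda = /v/.
Between /e/ (V4) and /o/ (V5): /ptk/; trying suffixes from longest down, /k/ is the first permitted one, so coda /pt/ | onset /k/.

pot.ski.nwov.nwept.koj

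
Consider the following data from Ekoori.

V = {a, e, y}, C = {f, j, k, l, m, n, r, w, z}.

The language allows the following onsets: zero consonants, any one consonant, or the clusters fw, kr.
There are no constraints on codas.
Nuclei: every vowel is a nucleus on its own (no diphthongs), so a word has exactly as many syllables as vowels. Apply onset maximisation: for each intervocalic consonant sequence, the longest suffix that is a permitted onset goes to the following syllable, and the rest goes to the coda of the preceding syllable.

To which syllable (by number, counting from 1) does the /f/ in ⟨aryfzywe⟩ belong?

2

The vowels are a, y, y, e — 4 nuclei, so 4 syllables.
/a…y/ gap (V1→V2): /r/ is a single consonant, so it becomes the next onset.
/y…y/ gap (V2→V3): /fz/; trying suffixes from longest down, /z/ is the first permitted one, so coda /f/ | onset /z/.
/y…e/ gap (V3→V4): /w/ → onset of the next syllable (single consonants are always licit onsets).
So the parse is a.ryf.zy.we.
The /f/ is in the coda of syllable 2 (/ryf/).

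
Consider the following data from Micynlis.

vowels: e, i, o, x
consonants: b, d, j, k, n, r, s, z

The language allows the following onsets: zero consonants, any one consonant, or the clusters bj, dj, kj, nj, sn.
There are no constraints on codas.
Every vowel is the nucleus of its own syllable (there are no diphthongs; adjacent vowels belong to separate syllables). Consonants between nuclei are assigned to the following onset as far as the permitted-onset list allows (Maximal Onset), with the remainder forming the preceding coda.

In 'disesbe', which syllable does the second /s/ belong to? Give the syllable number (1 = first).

2

Nuclei (vowels): i, e, e → 3 syllables.
σ1/σ2 boundary: just /s/ — single C goes to the following onset.
σ2/σ3 boundary: cluster /sb/ — the longest permitted-onset suffix is /b/; onset = /b/, preceding coda = /s/.
Putting it together: di.ses.be.
The second /s/ is in the coda of syllable 2 (/ses/).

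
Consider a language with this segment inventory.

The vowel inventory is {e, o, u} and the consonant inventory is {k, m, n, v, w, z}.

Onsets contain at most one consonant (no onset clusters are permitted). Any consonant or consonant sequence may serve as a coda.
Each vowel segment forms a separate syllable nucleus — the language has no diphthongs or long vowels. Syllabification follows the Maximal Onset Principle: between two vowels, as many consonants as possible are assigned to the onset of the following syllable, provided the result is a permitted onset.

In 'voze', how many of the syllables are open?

2

Vowels present: o, e; each is a nucleus, giving 2 syllables.
V1 /o/ – V2 /e/: just /z/ — single C goes to the following onset.
Result: vo.ze.
Classifying each syllable: /vo/ (open), /ze/ (open).
Open syllables: 2.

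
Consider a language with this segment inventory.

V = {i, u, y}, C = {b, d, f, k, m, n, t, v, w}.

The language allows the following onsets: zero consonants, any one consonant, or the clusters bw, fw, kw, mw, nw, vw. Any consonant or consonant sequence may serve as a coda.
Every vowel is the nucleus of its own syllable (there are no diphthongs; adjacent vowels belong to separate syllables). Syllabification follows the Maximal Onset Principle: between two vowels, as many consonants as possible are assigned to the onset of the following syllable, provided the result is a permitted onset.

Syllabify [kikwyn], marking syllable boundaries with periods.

Vowels present: i, y; each is a nucleus, giving 2 syllables.
V1 /i/ – V2 /y/: cluster /kw/ — /kw/ is itself a permitted onset, so the whole cluster goes right; preceding coda = ∅.

ki.kwyn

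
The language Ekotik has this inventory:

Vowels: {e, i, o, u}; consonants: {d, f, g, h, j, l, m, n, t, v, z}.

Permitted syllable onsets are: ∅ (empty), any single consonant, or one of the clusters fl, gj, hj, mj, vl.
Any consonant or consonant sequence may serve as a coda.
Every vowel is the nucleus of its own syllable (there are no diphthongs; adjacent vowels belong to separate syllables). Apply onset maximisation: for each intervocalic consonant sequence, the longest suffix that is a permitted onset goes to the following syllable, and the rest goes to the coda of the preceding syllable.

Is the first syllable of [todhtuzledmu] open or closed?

The vowels are o, u, e, u — 4 nuclei, so 4 syllables.
V1 /o/ – V2 /u/: cluster /dht/ — the longest permitted-onset suffix is /t/; onset = /t/, preceding coda = /dh/.
V2 /u/ – V3 /e/: /zl/ — longest licit onset from the right is /l/, leaving /z/ as coda.
V3 /e/ – V4 /u/: /dm/ splits as /d/ + /m/ (/m/ is the longest suffix that is a licit onset).
Syllabification: todh.tuz.led.mu.
Syllable 1 is /todh/ with coda /dh/, so it is closed.

closed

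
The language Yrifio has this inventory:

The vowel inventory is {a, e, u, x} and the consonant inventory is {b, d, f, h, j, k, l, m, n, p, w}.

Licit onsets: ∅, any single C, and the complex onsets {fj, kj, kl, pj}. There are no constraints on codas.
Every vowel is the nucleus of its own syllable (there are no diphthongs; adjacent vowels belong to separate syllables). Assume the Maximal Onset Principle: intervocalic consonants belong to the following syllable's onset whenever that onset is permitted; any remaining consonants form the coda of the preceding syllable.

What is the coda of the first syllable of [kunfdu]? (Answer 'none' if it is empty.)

nf

Nuclei (vowels): u, u → 2 syllables.
σ1/σ2 boundary: /nfd/ — longest licit onset from the right is /d/, leaving /nf/ as coda.
So the parse is kunf.du.
Syllable 1 is /kunf/: onset /k/, nucleus /u/, coda /nf/.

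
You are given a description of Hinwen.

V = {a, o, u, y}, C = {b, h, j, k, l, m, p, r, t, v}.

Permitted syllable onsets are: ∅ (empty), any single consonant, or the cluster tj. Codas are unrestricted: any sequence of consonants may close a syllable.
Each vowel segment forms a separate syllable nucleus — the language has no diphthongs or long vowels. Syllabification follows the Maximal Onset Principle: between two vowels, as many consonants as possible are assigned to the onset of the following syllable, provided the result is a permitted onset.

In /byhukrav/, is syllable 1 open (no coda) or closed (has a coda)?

Nuclei (vowels): y, u, a → 3 syllables.
V1 /y/ – V2 /u/: just /h/ — single C goes to the following onset.
V2 /u/ – V3 /a/: /kr/; trying suffixes from longest down, /r/ is the first permitted one, so coda /k/ | onset /r/.
Putting it together: by.huk.rav.
Syllable 1 is /by/; it ends in its nucleus with no coda, so it is open.

open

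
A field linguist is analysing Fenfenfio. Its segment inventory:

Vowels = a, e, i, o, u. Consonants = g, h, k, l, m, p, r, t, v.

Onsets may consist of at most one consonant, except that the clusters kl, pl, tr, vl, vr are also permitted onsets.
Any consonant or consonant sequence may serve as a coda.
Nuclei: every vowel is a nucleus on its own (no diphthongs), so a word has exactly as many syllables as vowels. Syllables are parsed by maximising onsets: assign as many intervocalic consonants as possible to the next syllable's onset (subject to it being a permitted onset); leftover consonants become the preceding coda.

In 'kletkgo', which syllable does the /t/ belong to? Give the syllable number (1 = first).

Vowels present: e, o; each is a nucleus, giving 2 syllables.
Between /e/ (V1) and /o/ (V2): /tkg/; trying suffixes from longest down, /g/ is the first permitted one, so coda /tk/ | onset /g/.
So the parse is kletk.go.
The /t/ is in the coda of syllable 1 (/kletk/).

1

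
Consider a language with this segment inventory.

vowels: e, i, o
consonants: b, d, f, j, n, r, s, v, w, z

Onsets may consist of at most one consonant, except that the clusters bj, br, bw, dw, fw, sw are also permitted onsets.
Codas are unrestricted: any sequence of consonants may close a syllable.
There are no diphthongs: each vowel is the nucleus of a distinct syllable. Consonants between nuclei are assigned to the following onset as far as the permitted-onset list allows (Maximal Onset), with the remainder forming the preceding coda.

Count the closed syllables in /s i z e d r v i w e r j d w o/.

Nuclei (vowels): i, e, i, e, o → 5 syllables.
Between /i/ (V1) and /e/ (V2): just /z/ — single C goes to the following onset.
Between /e/ (V2) and /i/ (V3): /drv/; trying suffixes from longest down, /v/ is the first permitted one, so coda /dr/ | onset /v/.
Between /i/ (V3) and /e/ (V4): /w/ → onset of the next syllable (single consonants are always licit onsets).
Between /e/ (V4) and /o/ (V5): /rjdw/; trying suffixes from longest down, /dw/ is the first permitted one, so coda /rj/ | onset /dw/.
Putting it together: si.zedr.vi.werj.dwo.
Classifying each syllable: /si/ (open), /zedr/ (closed), /vi/ (open), /werj/ (closed), /dwo/ (open).
Closed syllables: 2.

2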